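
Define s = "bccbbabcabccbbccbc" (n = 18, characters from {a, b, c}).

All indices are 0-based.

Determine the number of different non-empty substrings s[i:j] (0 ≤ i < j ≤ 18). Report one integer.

136

sorted suffixes:
  #0 SA[0]=5  'abcabccbbccbc'
  #1 SA[1]=8  'abccbbccbc'
  #2 SA[2]=4  'babcabccbbccbc'
  #3 SA[3]=3  'bbabcabccbbccbc'
  #4 SA[4]=12  'bbccbc'
  #5 SA[5]=16  'bc'
  #6 SA[6]=6  'bcabccbbccbc'
  #7 SA[7]=0  'bccbbabcabccbbccbc'
  #8 SA[8]=9  'bccbbccbc'
  #9 SA[9]=13  'bccbc'
  #10 SA[10]=17  'c'
  #11 SA[11]=7  'cabccbbccbc'
  #12 SA[12]=2  'cbbabcabccbbccbc'
  #13 SA[13]=11  'cbbccbc'
  #14 SA[14]=15  'cbc'
  #15 SA[15]=1  'ccbbabcabccbbccbc'
  #16 SA[16]=10  'ccbbccbc'
  #17 SA[17]=14  'ccbc'

SA = [5, 8, 4, 3, 12, 16, 6, 0, 9, 13, 17, 7, 2, 11, 15, 1, 10, 14]
i: (SA[i-1],SA[i]) lcp shared
  1: (5,8) 3 'abc'
  2: (8,4) 0 ''
  3: (4,3) 1 'b'
  4: (3,12) 2 'bb'
  5: (12,16) 1 'b'
  6: (16,6) 2 'bc'
  7: (6,0) 2 'bc'
  8: (0,9) 5 'bccbb'
  9: (9,13) 4 'bccb'
  10: (13,17) 0 ''
  11: (17,7) 1 'c'
  12: (7,2) 1 'c'
  13: (2,11) 3 'cbb'
  14: (11,15) 2 'cb'
  15: (15,1) 1 'c'
  16: (1,10) 4 'ccbb'
  17: (10,14) 3 'ccb'

n(n+1)/2 = 18·19/2 = 171
Σ LCP = 0 + 3 + 0 + 1 + 2 + 1 + 2 + 2 + 5 + 4 + 0 + 1 + 1 + 3 + 2 + 1 + 4 + 3 = 35
distinct = 171 − 35 = 136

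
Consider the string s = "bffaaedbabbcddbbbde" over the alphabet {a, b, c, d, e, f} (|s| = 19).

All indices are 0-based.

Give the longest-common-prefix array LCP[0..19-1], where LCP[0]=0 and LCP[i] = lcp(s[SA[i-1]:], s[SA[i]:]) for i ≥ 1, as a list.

sorted suffixes:
  #0 SA[0]=3  'aaedbabbcddbbbde'
  #1 SA[1]=8  'abbcddbbbde'
  #2 SA[2]=4  'aedbabbcddbbbde'
  #3 SA[3]=7  'babbcddbbbde'
  #4 SA[4]=14  'bbbde'
  #5 SA[5]=9  'bbcddbbbde'
  #6 SA[6]=15  'bbde'
  #7 SA[7]=10  'bcddbbbde'
  #8 SA[8]=16  'bde'
  #9 SA[9]=0  'bffaaedbabbcddbbbde'
  #10 SA[10]=11  'cddbbbde'
  #11 SA[11]=6  'dbabbcddbbbde'
  #12 SA[12]=13  'dbbbde'
  #13 SA[13]=12  'ddbbbde'
  #14 SA[14]=17  'de'
  #15 SA[15]=18  'e'
  #16 SA[16]=5  'edbabbcddbbbde'
  #17 SA[17]=2  'faaedbabbcddbbbde'
  #18 SA[18]=1  'ffaaedbabbcddbbbde'

SA = [3, 8, 4, 7, 14, 9, 15, 10, 16, 0, 11, 6, 13, 12, 17, 18, 5, 2, 1]
rank  pair      lcp
   1  s[3:],s[8:]  1  'a'
   2  s[8:],s[4:]  1  'a'
   3  s[4:],s[7:]  0  ''
   4  s[7:],s[14:]  1  'b'
   5  s[14:],s[9:]  2  'bb'
   6  s[9:],s[15:]  2  'bb'
   7  s[15:],s[10:]  1  'b'
   8  s[10:],s[16:]  1  'b'
   9  s[16:],s[0:]  1  'b'
  10  s[0:],s[11:]  0  ''
  11  s[11:],s[6:]  0  ''
  12  s[6:],s[13:]  2  'db'
  13  s[13:],s[12:]  1  'd'
  14  s[12:],s[17:]  1  'd'
  15  s[17:],s[18:]  0  ''
  16  s[18:],s[5:]  1  'e'
  17  s[5:],s[2:]  0  ''
  18  s[2:],s[1:]  1  'f'

[0, 1, 1, 0, 1, 2, 2, 1, 1, 1, 0, 0, 2, 1, 1, 0, 1, 0, 1]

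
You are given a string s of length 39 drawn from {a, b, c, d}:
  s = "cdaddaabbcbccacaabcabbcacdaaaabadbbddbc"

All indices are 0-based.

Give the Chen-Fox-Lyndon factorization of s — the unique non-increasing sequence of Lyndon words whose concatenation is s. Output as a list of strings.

emit factor 1: 'cd' (i=0, period=2)
emit factor 2: 'add' (i=2, period=3)
emit factor 3: 'aabbcbccacaabcabbcacd' (i=5, period=21)
emit factor 4: 'aaaabadbbddbc' (i=26, period=13)

["cd", "add", "aabbcbccacaabcabbcacd", "aaaabadbbddbc"]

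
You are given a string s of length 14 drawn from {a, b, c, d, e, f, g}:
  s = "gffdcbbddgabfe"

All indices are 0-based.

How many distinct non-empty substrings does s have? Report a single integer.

98

rank→(start, suffix):
  0 → (10, 'abfe')
  1 → (5, 'bbddgabfe')
  2 → (6, 'bddgabfe')
  3 → (11, 'bfe')
  4 → (4, 'cbbddgabfe')
  5 → (3, 'dcbbddgabfe')
  6 → (7, 'ddgabfe')
  7 → (8, 'dgabfe')
  8 → (13, 'e')
  9 → (2, 'fdcbbddgabfe')
  10 → (12, 'fe')
  11 → (1, 'ffdcbbddgabfe')
  12 → (9, 'gabfe')
  13 → (0, 'gffdcbbddgabfe')

SA = [10, 5, 6, 11, 4, 3, 7, 8, 13, 2, 12, 1, 9, 0]
i: (SA[i-1],SA[i]) lcp shared
  1: (10,5) 0 ''
  2: (5,6) 1 'b'
  3: (6,11) 1 'b'
  4: (11,4) 0 ''
  5: (4,3) 0 ''
  6: (3,7) 1 'd'
  7: (7,8) 1 'd'
  8: (8,13) 0 ''
  9: (13,2) 0 ''
  10: (2,12) 1 'f'
  11: (12,1) 1 'f'
  12: (1,9) 0 ''
  13: (9,0) 1 'g'

n(n+1)/2 = 14·15/2 = 105
Σ LCP = 0 + 0 + 1 + 1 + 0 + 0 + 1 + 1 + 0 + 0 + 1 + 1 + 0 + 1 = 7
distinct = 105 − 7 = 98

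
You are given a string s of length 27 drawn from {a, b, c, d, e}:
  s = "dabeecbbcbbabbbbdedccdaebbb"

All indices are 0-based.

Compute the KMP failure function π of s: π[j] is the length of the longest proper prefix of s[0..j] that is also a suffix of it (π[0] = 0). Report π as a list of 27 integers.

[0, 0, 0, 0, 0, 0, 0, 0, 0, 0, 0, 0, 0, 0, 0, 0, 1, 0, 1, 0, 0, 1, 2, 0, 0, 0, 0]

π[0] = 0
j=1 s[j]='a': π[1]=0 (border '')
j=2 s[j]='b': π[2]=0 (border '')
j=3 s[j]='e': π[3]=0 (border '')
j=4 s[j]='e': π[4]=0 (border '')
j=5 s[j]='c': π[5]=0 (border '')
j=6 s[j]='b': π[6]=0 (border '')
j=7 s[j]='b': π[7]=0 (border '')
j=8 s[j]='c': π[8]=0 (border '')
j=9 s[j]='b': π[9]=0 (border '')
j=10 s[j]='b': π[10]=0 (border '')
j=11 s[j]='a': π[11]=0 (border '')
j=12 s[j]='b': π[12]=0 (border '')
j=13 s[j]='b': π[13]=0 (border '')
j=14 s[j]='b': π[14]=0 (border '')
j=15 s[j]='b': π[15]=0 (border '')
j=16 s[j]='d': π[16]=1 (border 'd')
j=17 s[j]='e': k: 1→0; π[17]=0 (border '')
j=18 s[j]='d': π[18]=1 (border 'd')
j=19 s[j]='c': k: 1→0; π[19]=0 (border '')
j=20 s[j]='c': π[20]=0 (border '')
j=21 s[j]='d': π[21]=1 (border 'd')
j=22 s[j]='a': π[22]=2 (border 'da')
j=23 s[j]='e': k: 2→0; π[23]=0 (border '')
j=24 s[j]='b': π[24]=0 (border '')
j=25 s[j]='b': π[25]=0 (border '')
j=26 s[j]='b': π[26]=0 (border '')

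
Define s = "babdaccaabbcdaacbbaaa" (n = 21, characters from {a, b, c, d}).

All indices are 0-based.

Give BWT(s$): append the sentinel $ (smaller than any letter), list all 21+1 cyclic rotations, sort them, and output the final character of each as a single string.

aaabcdabadb$cabacaabcb

rank  rotation                last
    0  $babdaccaabbcdaacbbaaa  a
    1  a$babdaccaabbcdaacbbaa  a
    2  aa$babdaccaabbcdaacbba  a
    3  aaa$babdaccaabbcdaacbb  b
    4  aabbcdaacbbaaa$babdacc  c
    5  aacbbaaa$babdaccaabbcd  d
    6  abbcdaacbbaaa$babdacca  a
    7  abdaccaabbcdaacbbaaa$b  b
    8  acbbaaa$babdaccaabbcda  a
    9  accaabbcdaacbbaaa$babd  d
   10  baaa$babdaccaabbcdaacb  b
   11  babdaccaabbcdaacbbaaa$  $
   12  bbaaa$babdaccaabbcdaac  c
   13  bbcdaacbbaaa$babdaccaa  a
   14  bcdaacbbaaa$babdaccaab  b
   15  bdaccaabbcdaacbbaaa$ba  a
   16  caabbcdaacbbaaa$babdac  c
   17  cbbaaa$babdaccaabbcdaa  a
   18  ccaabbcdaacbbaaa$babda  a
   19  cdaacbbaaa$babdaccaabb  b
   20  daacbbaaa$babdaccaabbc  c
   21  daccaabbcdaacbbaaa$bab  b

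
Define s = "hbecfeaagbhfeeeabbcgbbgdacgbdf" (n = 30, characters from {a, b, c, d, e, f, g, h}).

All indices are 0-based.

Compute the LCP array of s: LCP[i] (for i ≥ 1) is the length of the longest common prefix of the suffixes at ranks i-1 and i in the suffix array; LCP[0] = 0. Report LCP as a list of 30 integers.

[0, 1, 1, 1, 0, 2, 1, 1, 1, 1, 1, 0, 1, 3, 0, 1, 0, 2, 1, 1, 2, 0, 1, 2, 0, 2, 2, 1, 0, 1]

rank | idx | suffix
   0 |   6 | aagbhfeeeabbcgbbgdacgbdf
   1 |  15 | abbcgbbgdacgbdf
   2 |  24 | acgbdf
   3 |   7 | agbhfeeeabbcgbbgdacgbdf
   4 |  16 | bbcgbbgdacgbdf
   5 |  20 | bbgdacgbdf
   6 |  17 | bcgbbgdacgbdf
   7 |  27 | bdf
   8 |   1 | becfeaagbhfeeeabbcgbbgdacgbdf
   9 |  21 | bgdacgbdf
  10 |   9 | bhfeeeabbcgbbgdacgbdf
  11 |   3 | cfeaagbhfeeeabbcgbbgdacgbdf
  12 |  18 | cgbbgdacgbdf
  13 |  25 | cgbdf
  14 |  23 | dacgbdf
  15 |  28 | df
  16 |   5 | eaagbhfeeeabbcgbbgdacgbdf
  17 |  14 | eabbcgbbgdacgbdf
  18 |   2 | ecfeaagbhfeeeabbcgbbgdacgbdf
  19 |  13 | eeabbcgbbgdacgbdf
  20 |  12 | eeeabbcgbbgdacgbdf
  21 |  29 | f
  22 |   4 | feaagbhfeeeabbcgbbgdacgbdf
  23 |  11 | feeeabbcgbbgdacgbdf
  24 |  19 | gbbgdacgbdf
  25 |  26 | gbdf
  26 |   8 | gbhfeeeabbcgbbgdacgbdf
  27 |  22 | gdacgbdf
  28 |   0 | hbecfeaagbhfeeeabbcgbbgdacgbdf
  29 |  10 | hfeeeabbcgbbgdacgbdf

SA = [6, 15, 24, 7, 16, 20, 17, 27, 1, 21, 9, 3, 18, 25, 23, 28, 5, 14, 2, 13, 12, 29, 4, 11, 19, 26, 8, 22, 0, 10]
i: (SA[i-1],SA[i]) lcp shared
  1: (6,15) 1 'a'
  2: (15,24) 1 'a'
  3: (24,7) 1 'a'
  4: (7,16) 0 ''
  5: (16,20) 2 'bb'
  6: (20,17) 1 'b'
  7: (17,27) 1 'b'
  8: (27,1) 1 'b'
  9: (1,21) 1 'b'
  10: (21,9) 1 'b'
  11: (9,3) 0 ''
  12: (3,18) 1 'c'
  13: (18,25) 3 'cgb'
  14: (25,23) 0 ''
  15: (23,28) 1 'd'
  16: (28,5) 0 ''
  17: (5,14) 2 'ea'
  18: (14,2) 1 'e'
  19: (2,13) 1 'e'
  20: (13,12) 2 'ee'
  21: (12,29) 0 ''
  22: (29,4) 1 'f'
  23: (4,11) 2 'fe'
  24: (11,19) 0 ''
  25: (19,26) 2 'gb'
  26: (26,8) 2 'gb'
  27: (8,22) 1 'g'
  28: (22,0) 0 ''
  29: (0,10) 1 'h'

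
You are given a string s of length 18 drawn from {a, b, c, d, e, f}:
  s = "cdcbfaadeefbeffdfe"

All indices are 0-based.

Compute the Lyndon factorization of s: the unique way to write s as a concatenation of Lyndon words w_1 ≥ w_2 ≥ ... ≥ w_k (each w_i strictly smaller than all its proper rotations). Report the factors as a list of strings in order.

["cd", "c", "bf", "aadeefbeffdfe"]

emit factor 1: 'cd' (i=0, period=2)
emit factor 2: 'c' (i=2, period=1)
emit factor 3: 'bf' (i=3, period=2)
emit factor 4: 'aadeefbeffdfe' (i=5, period=13)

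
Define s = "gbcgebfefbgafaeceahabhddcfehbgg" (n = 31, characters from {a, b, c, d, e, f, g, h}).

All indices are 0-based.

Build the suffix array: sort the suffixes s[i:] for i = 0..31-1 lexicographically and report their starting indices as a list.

[19, 13, 11, 17, 1, 5, 9, 28, 20, 15, 24, 2, 23, 22, 16, 4, 14, 7, 26, 12, 8, 6, 25, 30, 10, 0, 3, 29, 18, 27, 21]

rank | idx | suffix
   0 |  19 | abhddcfehbgg
   1 |  13 | aeceahabhddcfehbgg
   2 |  11 | afaeceahabhddcfehbgg
   3 |  17 | ahabhddcfehbgg
   4 |   1 | bcgebfefbgafaeceahabhddcfehbgg
   5 |   5 | bfefbgafaeceahabhddcfehbgg
   6 |   9 | bgafaeceahabhddcfehbgg
   7 |  28 | bgg
   8 |  20 | bhddcfehbgg
   9 |  15 | ceahabhddcfehbgg
  10 |  24 | cfehbgg
  11 |   2 | cgebfefbgafaeceahabhddcfehbgg
  12 |  23 | dcfehbgg
  13 |  22 | ddcfehbgg
  14 |  16 | eahabhddcfehbgg
  15 |   4 | ebfefbgafaeceahabhddcfehbgg
  16 |  14 | eceahabhddcfehbgg
  17 |   7 | efbgafaeceahabhddcfehbgg
  18 |  26 | ehbgg
  19 |  12 | faeceahabhddcfehbgg
  20 |   8 | fbgafaeceahabhddcfehbgg
  21 |   6 | fefbgafaeceahabhddcfehbgg
  22 |  25 | fehbgg
  23 |  30 | g
  24 |  10 | gafaeceahabhddcfehbgg
  25 |   0 | gbcgebfefbgafaeceahabhddcfehbgg
  26 |   3 | gebfefbgafaeceahabhddcfehbgg
  27 |  29 | gg
  28 |  18 | habhddcfehbgg
  29 |  27 | hbgg
  30 |  21 | hddcfehbgg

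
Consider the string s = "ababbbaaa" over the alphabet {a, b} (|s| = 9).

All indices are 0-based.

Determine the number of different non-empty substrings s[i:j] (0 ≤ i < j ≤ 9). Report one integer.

sorted suffixes:
  #0 SA[0]=8  'a'
  #1 SA[1]=7  'aa'
  #2 SA[2]=6  'aaa'
  #3 SA[3]=0  'ababbbaaa'
  #4 SA[4]=2  'abbbaaa'
  #5 SA[5]=5  'baaa'
  #6 SA[6]=1  'babbbaaa'
  #7 SA[7]=4  'bbaaa'
  #8 SA[8]=3  'bbbaaa'

SA = [8, 7, 6, 0, 2, 5, 1, 4, 3]
[i] adj suffixes → lcp
  [1] 8/7 → 1 ('a')
  [2] 7/6 → 2 ('aa')
  [3] 6/0 → 1 ('a')
  [4] 0/2 → 2 ('ab')
  [5] 2/5 → 0 ('')
  [6] 5/1 → 2 ('ba')
  [7] 1/4 → 1 ('b')
  [8] 4/3 → 2 ('bb')

n(n+1)/2 = 9·10/2 = 45
Σ LCP = 0 + 1 + 2 + 1 + 2 + 0 + 2 + 1 + 2 = 11
distinct = 45 − 11 = 34

34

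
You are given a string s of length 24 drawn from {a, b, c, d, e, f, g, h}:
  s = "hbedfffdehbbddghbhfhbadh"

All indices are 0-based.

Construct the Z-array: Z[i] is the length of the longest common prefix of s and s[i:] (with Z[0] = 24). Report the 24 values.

Z[0]=24
i=1: i≥r, start 0; Z[1]=0
i=2: i≥r, start 0; Z[2]=0
i=3: i≥r, start 0; Z[3]=0
i=4: i≥r, start 0; Z[4]=0
i=5: i≥r, start 0; Z[5]=0
i=6: i≥r, start 0; Z[6]=0
i=7: i≥r, start 0; Z[7]=0
i=8: i≥r, start 0; Z[8]=0
i=9: i≥r, start 0; Z[9]=2 scan→box=[9,11)
i=10: min(r-i=1, Z[1]=0)=0; Z[10]=0
i=11: i≥r, start 0; Z[11]=0
i=12: i≥r, start 0; Z[12]=0
i=13: i≥r, start 0; Z[13]=0
i=14: i≥r, start 0; Z[14]=0
i=15: i≥r, start 0; Z[15]=2 scan→box=[15,17)
i=16: min(r-i=1, Z[1]=0)=0; Z[16]=0
i=17: i≥r, start 0; Z[17]=1 scan→box=[17,18)
i=18: i≥r, start 0; Z[18]=0
i=19: i≥r, start 0; Z[19]=2 scan→box=[19,21)
i=20: min(r-i=1, Z[1]=0)=0; Z[20]=0
i=21: i≥r, start 0; Z[21]=0
i=22: i≥r, start 0; Z[22]=0
i=23: i≥r, start 0; Z[23]=1 scan→box=[23,24)

[24, 0, 0, 0, 0, 0, 0, 0, 0, 2, 0, 0, 0, 0, 0, 2, 0, 1, 0, 2, 0, 0, 0, 1]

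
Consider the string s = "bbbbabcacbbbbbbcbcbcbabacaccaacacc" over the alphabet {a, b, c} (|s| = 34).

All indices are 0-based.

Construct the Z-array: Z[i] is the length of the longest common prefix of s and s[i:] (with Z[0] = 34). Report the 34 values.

Z[0]=34
i=1: outside box; Z[1]=3 grow→box=[1,4)
i=2: min(r-i=2, Z[1]=3)=2; Z[2]=2
i=3: min(r-i=1, Z[2]=2)=1; Z[3]=1
i=4: outside box; Z[4]=0
i=5: outside box; Z[5]=1 grow→box=[5,6)
i=6: outside box; Z[6]=0
i=7: outside box; Z[7]=0
i=8: outside box; Z[8]=0
i=9: outside box; Z[9]=4 grow→box=[9,13)
i=10: min(r-i=3, Z[1]=3)=3; Z[10]=4 grow→box=[10,14)
i=11: min(r-i=3, Z[1]=3)=3; Z[11]=4 grow→box=[11,15)
i=12: min(r-i=3, Z[1]=3)=3; Z[12]=3
i=13: min(r-i=2, Z[2]=2)=2; Z[13]=2
i=14: min(r-i=1, Z[3]=1)=1; Z[14]=1
i=15: outside box; Z[15]=0
i=16: outside box; Z[16]=1 grow→box=[16,17)
i=17: outside box; Z[17]=0
i=18: outside box; Z[18]=1 grow→box=[18,19)
i=19: outside box; Z[19]=0
i=20: outside box; Z[20]=1 grow→box=[20,21)
i=21: outside box; Z[21]=0
i=22: outside box; Z[22]=1 grow→box=[22,23)
i=23: outside box; Z[23]=0
i=24: outside box; Z[24]=0
i=25: outside box; Z[25]=0
i=26: outside box; Z[26]=0
i=27: outside box; Z[27]=0
i=28: outside box; Z[28]=0
i=29: outside box; Z[29]=0
i=30: outside box; Z[30]=0
i=31: outside box; Z[31]=0
i=32: outside box; Z[32]=0
i=33: outside box; Z[33]=0

[34, 3, 2, 1, 0, 1, 0, 0, 0, 4, 4, 4, 3, 2, 1, 0, 1, 0, 1, 0, 1, 0, 1, 0, 0, 0, 0, 0, 0, 0, 0, 0, 0, 0]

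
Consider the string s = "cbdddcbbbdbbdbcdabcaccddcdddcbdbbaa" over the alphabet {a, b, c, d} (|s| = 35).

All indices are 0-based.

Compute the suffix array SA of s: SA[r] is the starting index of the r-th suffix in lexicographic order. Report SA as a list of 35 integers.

rank | idx | suffix
   0 |  34 | a
   1 |  33 | aa
   2 |  16 | abcaccddcdddcbdbbaa
   3 |  19 | accddcdddcbdbbaa
   4 |  32 | baa
   5 |  31 | bbaa
   6 |   6 | bbbdbbdbcdabcaccddcdddcbdbbaa
   7 |   7 | bbdbbdbcdabcaccddcdddcbdbbaa
   8 |  10 | bbdbcdabcaccddcdddcbdbbaa
   9 |  17 | bcaccddcdddcbdbbaa
  10 |  13 | bcdabcaccddcdddcbdbbaa
  11 |  29 | bdbbaa
  12 |   8 | bdbbdbcdabcaccddcdddcbdbbaa
  13 |  11 | bdbcdabcaccddcdddcbdbbaa
  14 |   1 | bdddcbbbdbbdbcdabcaccddcdddcbdbbaa
  15 |  18 | caccddcdddcbdbbaa
  16 |   5 | cbbbdbbdbcdabcaccddcdddcbdbbaa
  17 |  28 | cbdbbaa
  18 |   0 | cbdddcbbbdbbdbcdabcaccddcdddcbdbbaa
  19 |  20 | ccddcdddcbdbbaa
  20 |  14 | cdabcaccddcdddcbdbbaa
  21 |  21 | cddcdddcbdbbaa
  22 |  24 | cdddcbdbbaa
  23 |  15 | dabcaccddcdddcbdbbaa
  24 |  30 | dbbaa
  25 |   9 | dbbdbcdabcaccddcdddcbdbbaa
  26 |  12 | dbcdabcaccddcdddcbdbbaa
  27 |   4 | dcbbbdbbdbcdabcaccddcdddcbdbbaa
  28 |  27 | dcbdbbaa
  29 |  23 | dcdddcbdbbaa
  30 |   3 | ddcbbbdbbdbcdabcaccddcdddcbdbbaa
  31 |  26 | ddcbdbbaa
  32 |  22 | ddcdddcbdbbaa
  33 |   2 | dddcbbbdbbdbcdabcaccddcdddcbdbbaa
  34 |  25 | dddcbdbbaa

[34, 33, 16, 19, 32, 31, 6, 7, 10, 17, 13, 29, 8, 11, 1, 18, 5, 28, 0, 20, 14, 21, 24, 15, 30, 9, 12, 4, 27, 23, 3, 26, 22, 2, 25]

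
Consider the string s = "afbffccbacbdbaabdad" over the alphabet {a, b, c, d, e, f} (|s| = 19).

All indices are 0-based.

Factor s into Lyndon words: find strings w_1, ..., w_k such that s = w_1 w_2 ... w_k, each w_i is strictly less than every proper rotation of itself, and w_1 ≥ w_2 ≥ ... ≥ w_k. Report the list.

emit factor 1: 'afbffccb' (i=0, period=8)
emit factor 2: 'acbdb' (i=8, period=5)
emit factor 3: 'aabdad' (i=13, period=6)

["afbffccb", "acbdb", "aabdad"]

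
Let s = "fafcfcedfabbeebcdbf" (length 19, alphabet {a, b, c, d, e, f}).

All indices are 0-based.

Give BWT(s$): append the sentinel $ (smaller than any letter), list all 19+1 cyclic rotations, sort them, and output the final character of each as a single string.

fffaebdbffceecbbd$ca

rank  rotation              last
    0  $fafcfcedfabbeebcdbf  f
    1  abbeebcdbf$fafcfcedf  f
    2  afcfcedfabbeebcdbf$f  f
    3  bbeebcdbf$fafcfcedfa  a
    4  bcdbf$fafcfcedfabbee  e
    5  beebcdbf$fafcfcedfab  b
    6  bf$fafcfcedfabbeebcd  d
    7  cdbf$fafcfcedfabbeeb  b
    8  cedfabbeebcdbf$fafcf  f
    9  cfcedfabbeebcdbf$faf  f
   10  dbf$fafcfcedfabbeebc  c
   11  dfabbeebcdbf$fafcfce  e
   12  ebcdbf$fafcfcedfabbe  e
   13  edfabbeebcdbf$fafcfc  c
   14  eebcdbf$fafcfcedfabb  b
   15  f$fafcfcedfabbeebcdb  b
   16  fabbeebcdbf$fafcfced  d
   17  fafcfcedfabbeebcdbf$  $
   18  fcedfabbeebcdbf$fafc  c
   19  fcfcedfabbeebcdbf$fa  a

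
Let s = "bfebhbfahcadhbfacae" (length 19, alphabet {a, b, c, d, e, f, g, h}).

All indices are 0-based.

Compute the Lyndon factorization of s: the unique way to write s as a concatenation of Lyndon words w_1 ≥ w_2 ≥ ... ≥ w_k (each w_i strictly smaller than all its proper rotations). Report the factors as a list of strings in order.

emit factor 1: 'bfebh' (i=0, period=5)
emit factor 2: 'bf' (i=5, period=2)
emit factor 3: 'ahc' (i=7, period=3)
emit factor 4: 'adhbf' (i=10, period=5)
emit factor 5: 'acae' (i=15, period=4)

["bfebh", "bf", "ahc", "adhbf", "acae"]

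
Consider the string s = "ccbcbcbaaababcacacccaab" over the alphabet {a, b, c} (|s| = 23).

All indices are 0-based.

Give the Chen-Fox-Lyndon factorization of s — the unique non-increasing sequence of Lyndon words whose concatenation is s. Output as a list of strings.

emit factor 1: 'c' (i=0, period=1)
emit factor 2: 'c' (i=1, period=1)
emit factor 3: 'bc' (i=2, period=2)
emit factor 4: 'bc' (i=4, period=2)
emit factor 5: 'b' (i=6, period=1)
emit factor 6: 'aaababcacacccaab' (i=7, period=16)

["c", "c", "bc", "bc", "b", "aaababcacacccaab"]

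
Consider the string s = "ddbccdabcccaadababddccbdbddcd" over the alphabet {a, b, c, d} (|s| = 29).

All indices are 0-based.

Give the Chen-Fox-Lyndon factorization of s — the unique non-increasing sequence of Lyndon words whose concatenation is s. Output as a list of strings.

emit factor 1: 'd' (i=0, period=1)
emit factor 2: 'd' (i=1, period=1)
emit factor 3: 'bccd' (i=2, period=4)
emit factor 4: 'abccc' (i=6, period=5)
emit factor 5: 'aadababddccbdbddcd' (i=11, period=18)

["d", "d", "bccd", "abccc", "aadababddccbdbddcd"]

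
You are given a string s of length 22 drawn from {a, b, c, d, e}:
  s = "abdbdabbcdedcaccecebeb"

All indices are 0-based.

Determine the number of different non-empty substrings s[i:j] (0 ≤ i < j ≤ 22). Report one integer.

232

rank→(start, suffix):
  0 → (5, 'abbcdedcaccecebeb')
  1 → (0, 'abdbdabbcdedcaccecebeb')
  2 → (13, 'accecebeb')
  3 → (21, 'b')
  4 → (6, 'bbcdedcaccecebeb')
  5 → (7, 'bcdedcaccecebeb')
  6 → (3, 'bdabbcdedcaccecebeb')
  7 → (1, 'bdbdabbcdedcaccecebeb')
  8 → (19, 'beb')
  9 → (12, 'caccecebeb')
  10 → (14, 'ccecebeb')
  11 → (8, 'cdedcaccecebeb')
  12 → (17, 'cebeb')
  13 → (15, 'cecebeb')
  14 → (4, 'dabbcdedcaccecebeb')
  15 → (2, 'dbdabbcdedcaccecebeb')
  16 → (11, 'dcaccecebeb')
  17 → (9, 'dedcaccecebeb')
  18 → (20, 'eb')
  19 → (18, 'ebeb')
  20 → (16, 'ecebeb')
  21 → (10, 'edcaccecebeb')

SA = [5, 0, 13, 21, 6, 7, 3, 1, 19, 12, 14, 8, 17, 15, 4, 2, 11, 9, 20, 18, 16, 10]
i: (SA[i-1],SA[i]) lcp shared
  1: (5,0) 2 'ab'
  2: (0,13) 1 'a'
  3: (13,21) 0 ''
  4: (21,6) 1 'b'
  5: (6,7) 1 'b'
  6: (7,3) 1 'b'
  7: (3,1) 2 'bd'
  8: (1,19) 1 'b'
  9: (19,12) 0 ''
  10: (12,14) 1 'c'
  11: (14,8) 1 'c'
  12: (8,17) 1 'c'
  13: (17,15) 2 'ce'
  14: (15,4) 0 ''
  15: (4,2) 1 'd'
  16: (2,11) 1 'd'
  17: (11,9) 1 'd'
  18: (9,20) 0 ''
  19: (20,18) 2 'eb'
  20: (18,16) 1 'e'
  21: (16,10) 1 'e'

n(n+1)/2 = 22·23/2 = 253
Σ LCP = 0 + 2 + 1 + 0 + 1 + 1 + 1 + 2 + 1 + 0 + 1 + 1 + 1 + 2 + 0 + 1 + 1 + 1 + 0 + 2 + 1 + 1 = 21
distinct = 253 − 21 = 232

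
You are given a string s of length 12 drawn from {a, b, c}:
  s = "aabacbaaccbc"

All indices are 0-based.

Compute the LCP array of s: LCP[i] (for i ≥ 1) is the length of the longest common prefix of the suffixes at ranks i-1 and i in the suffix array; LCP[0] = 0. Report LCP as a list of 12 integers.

[0, 2, 1, 1, 2, 0, 2, 1, 0, 1, 2, 1]

rank | idx | suffix
   0 |   0 | aabacbaaccbc
   1 |   6 | aaccbc
   2 |   1 | abacbaaccbc
   3 |   3 | acbaaccbc
   4 |   7 | accbc
   5 |   5 | baaccbc
   6 |   2 | bacbaaccbc
   7 |  10 | bc
   8 |  11 | c
   9 |   4 | cbaaccbc
  10 |   9 | cbc
  11 |   8 | ccbc

SA = [0, 6, 1, 3, 7, 5, 2, 10, 11, 4, 9, 8]
[i] adj suffixes → lcp
  [1] 0/6 → 2 ('aa')
  [2] 6/1 → 1 ('a')
  [3] 1/3 → 1 ('a')
  [4] 3/7 → 2 ('ac')
  [5] 7/5 → 0 ('')
  [6] 5/2 → 2 ('ba')
  [7] 2/10 → 1 ('b')
  [8] 10/11 → 0 ('')
  [9] 11/4 → 1 ('c')
  [10] 4/9 → 2 ('cb')
  [11] 9/8 → 1 ('c')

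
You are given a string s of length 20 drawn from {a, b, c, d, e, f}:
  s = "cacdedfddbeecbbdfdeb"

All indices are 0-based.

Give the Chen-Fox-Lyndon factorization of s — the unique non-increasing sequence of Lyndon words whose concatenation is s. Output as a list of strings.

["c", "acdedfddbeecbbdfdeb"]

emit factor 1: 'c' (i=0, period=1)
emit factor 2: 'acdedfddbeecbbdfdeb' (i=1, period=19)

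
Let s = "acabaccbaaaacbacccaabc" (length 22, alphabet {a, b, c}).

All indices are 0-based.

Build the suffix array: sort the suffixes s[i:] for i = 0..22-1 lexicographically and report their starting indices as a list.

rank→(start, suffix):
  0 → (8, 'aaaacbacccaabc')
  1 → (9, 'aaacbacccaabc')
  2 → (18, 'aabc')
  3 → (10, 'aacbacccaabc')
  4 → (2, 'abaccbaaaacbacccaabc')
  5 → (19, 'abc')
  6 → (0, 'acabaccbaaaacbacccaabc')
  7 → (11, 'acbacccaabc')
  8 → (4, 'accbaaaacbacccaabc')
  9 → (14, 'acccaabc')
  10 → (7, 'baaaacbacccaabc')
  11 → (3, 'baccbaaaacbacccaabc')
  12 → (13, 'bacccaabc')
  13 → (20, 'bc')
  14 → (21, 'c')
  15 → (17, 'caabc')
  16 → (1, 'cabaccbaaaacbacccaabc')
  17 → (6, 'cbaaaacbacccaabc')
  18 → (12, 'cbacccaabc')
  19 → (16, 'ccaabc')
  20 → (5, 'ccbaaaacbacccaabc')
  21 → (15, 'cccaabc')

[8, 9, 18, 10, 2, 19, 0, 11, 4, 14, 7, 3, 13, 20, 21, 17, 1, 6, 12, 16, 5, 15]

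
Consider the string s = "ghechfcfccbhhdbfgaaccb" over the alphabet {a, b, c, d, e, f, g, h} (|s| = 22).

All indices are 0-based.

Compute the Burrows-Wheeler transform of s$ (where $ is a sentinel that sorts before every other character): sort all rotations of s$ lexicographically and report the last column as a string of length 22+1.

bgacdcccaffehhchbf$hgcb

rank  rotation                 last
    0  $ghechfcfccbhhdbfgaaccb  b
    1  aaccb$ghechfcfccbhhdbfg  g
    2  accb$ghechfcfccbhhdbfga  a
    3  b$ghechfcfccbhhdbfgaacc  c
    4  bfgaaccb$ghechfcfccbhhd  d
    5  bhhdbfgaaccb$ghechfcfcc  c
    6  cb$ghechfcfccbhhdbfgaac  c
    7  cbhhdbfgaaccb$ghechfcfc  c
    8  ccb$ghechfcfccbhhdbfgaa  a
    9  ccbhhdbfgaaccb$ghechfcf  f
   10  cfccbhhdbfgaaccb$ghechf  f
   11  chfcfccbhhdbfgaaccb$ghe  e
   12  dbfgaaccb$ghechfcfccbhh  h
   13  echfcfccbhhdbfgaaccb$gh  h
   14  fccbhhdbfgaaccb$ghechfc  c
   15  fcfccbhhdbfgaaccb$ghech  h
   16  fgaaccb$ghechfcfccbhhdb  b
   17  gaaccb$ghechfcfccbhhdbf  f
   18  ghechfcfccbhhdbfgaaccb$  $
   19  hdbfgaaccb$ghechfcfccbh  h
   20  hechfcfccbhhdbfgaaccb$g  g
   21  hfcfccbhhdbfgaaccb$ghec  c
   22  hhdbfgaaccb$ghechfcfccb  b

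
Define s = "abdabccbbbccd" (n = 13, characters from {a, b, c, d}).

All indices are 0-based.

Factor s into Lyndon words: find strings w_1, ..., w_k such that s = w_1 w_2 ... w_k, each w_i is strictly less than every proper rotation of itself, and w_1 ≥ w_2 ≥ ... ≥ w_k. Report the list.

["abd", "abccbbbccd"]

emit factor 1: 'abd' (i=0, period=3)
emit factor 2: 'abccbbbccd' (i=3, period=10)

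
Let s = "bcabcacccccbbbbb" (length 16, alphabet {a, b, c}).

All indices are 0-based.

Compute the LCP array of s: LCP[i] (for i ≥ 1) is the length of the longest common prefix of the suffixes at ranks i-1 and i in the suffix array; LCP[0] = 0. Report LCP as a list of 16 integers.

[0, 1, 0, 1, 2, 3, 4, 1, 3, 0, 2, 1, 1, 2, 3, 4]

sorted suffixes:
  #0 SA[0]=2  'abcacccccbbbbb'
  #1 SA[1]=5  'acccccbbbbb'
  #2 SA[2]=15  'b'
  #3 SA[3]=14  'bb'
  #4 SA[4]=13  'bbb'
  #5 SA[5]=12  'bbbb'
  #6 SA[6]=11  'bbbbb'
  #7 SA[7]=0  'bcabcacccccbbbbb'
  #8 SA[8]=3  'bcacccccbbbbb'
  #9 SA[9]=1  'cabcacccccbbbbb'
  #10 SA[10]=4  'cacccccbbbbb'
  #11 SA[11]=10  'cbbbbb'
  #12 SA[12]=9  'ccbbbbb'
  #13 SA[13]=8  'cccbbbbb'
  #14 SA[14]=7  'ccccbbbbb'
  #15 SA[15]=6  'cccccbbbbb'

SA = [2, 5, 15, 14, 13, 12, 11, 0, 3, 1, 4, 10, 9, 8, 7, 6]
i: (SA[i-1],SA[i]) lcp shared
  1: (2,5) 1 'a'
  2: (5,15) 0 ''
  3: (15,14) 1 'b'
  4: (14,13) 2 'bb'
  5: (13,12) 3 'bbb'
  6: (12,11) 4 'bbbb'
  7: (11,0) 1 'b'
  8: (0,3) 3 'bca'
  9: (3,1) 0 ''
  10: (1,4) 2 'ca'
  11: (4,10) 1 'c'
  12: (10,9) 1 'c'
  13: (9,8) 2 'cc'
  14: (8,7) 3 'ccc'
  15: (7,6) 4 'cccc'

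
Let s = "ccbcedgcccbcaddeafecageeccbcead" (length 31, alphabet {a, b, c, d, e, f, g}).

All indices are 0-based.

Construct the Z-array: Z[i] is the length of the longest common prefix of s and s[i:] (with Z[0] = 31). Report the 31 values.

Z[0]=31
i=1: outside box; Z[1]=1 scan→box=[1,2)
i=2: outside box; Z[2]=0
i=3: outside box; Z[3]=1 scan→box=[3,4)
i=4: outside box; Z[4]=0
i=5: outside box; Z[5]=0
i=6: outside box; Z[6]=0
i=7: outside box; Z[7]=2 scan→box=[7,9)
i=8: min(r-i=1, Z[1]=1)=1; Z[8]=4 scan→box=[8,12)
i=9: min(r-i=3, Z[1]=1)=1; Z[9]=1
i=10: min(r-i=2, Z[2]=0)=0; Z[10]=0
i=11: min(r-i=1, Z[3]=1)=1; Z[11]=1
i=12: outside box; Z[12]=0
i=13: outside box; Z[13]=0
i=14: outside box; Z[14]=0
i=15: outside box; Z[15]=0
i=16: outside box; Z[16]=0
i=17: outside box; Z[17]=0
i=18: outside box; Z[18]=0
i=19: outside box; Z[19]=1 scan→box=[19,20)
i=20: outside box; Z[20]=0
i=21: outside box; Z[21]=0
i=22: outside box; Z[22]=0
i=23: outside box; Z[23]=0
i=24: outside box; Z[24]=5 scan→box=[24,29)
i=25: min(r-i=4, Z[1]=1)=1; Z[25]=1
i=26: min(r-i=3, Z[2]=0)=0; Z[26]=0
i=27: min(r-i=2, Z[3]=1)=1; Z[27]=1
i=28: min(r-i=1, Z[4]=0)=0; Z[28]=0
i=29: outside box; Z[29]=0
i=30: outside box; Z[30]=0

[31, 1, 0, 1, 0, 0, 0, 2, 4, 1, 0, 1, 0, 0, 0, 0, 0, 0, 0, 1, 0, 0, 0, 0, 5, 1, 0, 1, 0, 0, 0]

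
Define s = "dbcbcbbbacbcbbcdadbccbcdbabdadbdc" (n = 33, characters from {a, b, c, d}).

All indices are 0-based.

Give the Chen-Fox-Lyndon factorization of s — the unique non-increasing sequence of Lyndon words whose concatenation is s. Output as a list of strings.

["d", "bc", "bc", "b", "b", "b", "acbcbbcdadbccbcdb", "abdadbdc"]

emit factor 1: 'd' (i=0, period=1)
emit factor 2: 'bc' (i=1, period=2)
emit factor 3: 'bc' (i=3, period=2)
emit factor 4: 'b' (i=5, period=1)
emit factor 5: 'b' (i=6, period=1)
emit factor 6: 'b' (i=7, period=1)
emit factor 7: 'acbcbbcdadbccbcdb' (i=8, period=17)
emit factor 8: 'abdadbdc' (i=25, period=8)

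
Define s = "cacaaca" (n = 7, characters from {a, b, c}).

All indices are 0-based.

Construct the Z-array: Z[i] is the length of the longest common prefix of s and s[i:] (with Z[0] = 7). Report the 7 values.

Z[0]=7
i=1: i≥r, start 0; Z[1]=0
i=2: i≥r, start 0; Z[2]=2 extend→box=[2,4)
i=3: min(r-i=1, Z[1]=0)=0; Z[3]=0
i=4: i≥r, start 0; Z[4]=0
i=5: i≥r, start 0; Z[5]=2 extend→box=[5,7)
i=6: min(r-i=1, Z[1]=0)=0; Z[6]=0

[7, 0, 2, 0, 0, 2, 0]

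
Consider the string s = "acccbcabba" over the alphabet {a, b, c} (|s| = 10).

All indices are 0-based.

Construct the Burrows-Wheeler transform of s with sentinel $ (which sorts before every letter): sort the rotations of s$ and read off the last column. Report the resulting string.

rank  rotation     last
    0  $acccbcabba  a
    1  a$acccbcabb  b
    2  abba$acccbc  c
    3  acccbcabba$  $
    4  ba$acccbcab  b
    5  bba$acccbca  a
    6  bcabba$accc  c
    7  cabba$acccb  b
    8  cbcabba$acc  c
    9  ccbcabba$ac  c
   10  cccbcabba$a  a

abc$bacbcca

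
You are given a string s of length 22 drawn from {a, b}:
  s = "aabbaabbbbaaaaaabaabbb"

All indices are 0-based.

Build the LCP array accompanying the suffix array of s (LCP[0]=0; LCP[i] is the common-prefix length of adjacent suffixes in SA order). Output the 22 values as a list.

rank→(start, suffix):
  0 → (10, 'aaaaaabaabbb')
  1 → (11, 'aaaaabaabbb')
  2 → (12, 'aaaabaabbb')
  3 → (13, 'aaabaabbb')
  4 → (14, 'aabaabbb')
  5 → (0, 'aabbaabbbbaaaaaabaabbb')
  6 → (17, 'aabbb')
  7 → (4, 'aabbbbaaaaaabaabbb')
  8 → (15, 'abaabbb')
  9 → (1, 'abbaabbbbaaaaaabaabbb')
  10 → (18, 'abbb')
  11 → (5, 'abbbbaaaaaabaabbb')
  12 → (21, 'b')
  13 → (9, 'baaaaaabaabbb')
  14 → (16, 'baabbb')
  15 → (3, 'baabbbbaaaaaabaabbb')
  16 → (20, 'bb')
  17 → (8, 'bbaaaaaabaabbb')
  18 → (2, 'bbaabbbbaaaaaabaabbb')
  19 → (19, 'bbb')
  20 → (7, 'bbbaaaaaabaabbb')
  21 → (6, 'bbbbaaaaaabaabbb')

SA = [10, 11, 12, 13, 14, 0, 17, 4, 15, 1, 18, 5, 21, 9, 16, 3, 20, 8, 2, 19, 7, 6]
rank  pair      lcp
   1  s[10:],s[11:]  5  'aaaaa'
   2  s[11:],s[12:]  4  'aaaa'
   3  s[12:],s[13:]  3  'aaa'
   4  s[13:],s[14:]  2  'aa'
   5  s[14:],s[0:]  3  'aab'
   6  s[0:],s[17:]  4  'aabb'
   7  s[17:],s[4:]  5  'aabbb'
   8  s[4:],s[15:]  1  'a'
   9  s[15:],s[1:]  2  'ab'
  10  s[1:],s[18:]  3  'abb'
  11  s[18:],s[5:]  4  'abbb'
  12  s[5:],s[21:]  0  ''
  13  s[21:],s[9:]  1  'b'
  14  s[9:],s[16:]  3  'baa'
  15  s[16:],s[3:]  6  'baabbb'
  16  s[3:],s[20:]  1  'b'
  17  s[20:],s[8:]  2  'bb'
  18  s[8:],s[2:]  4  'bbaa'
  19  s[2:],s[19:]  2  'bb'
  20  s[19:],s[7:]  3  'bbb'
  21  s[7:],s[6:]  3  'bbb'

[0, 5, 4, 3, 2, 3, 4, 5, 1, 2, 3, 4, 0, 1, 3, 6, 1, 2, 4, 2, 3, 3]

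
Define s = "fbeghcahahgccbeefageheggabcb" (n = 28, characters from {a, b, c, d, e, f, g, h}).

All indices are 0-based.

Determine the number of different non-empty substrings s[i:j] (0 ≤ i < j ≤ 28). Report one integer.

sorted suffixes:
  #0 SA[0]=24  'abcb'
  #1 SA[1]=17  'ageheggabcb'
  #2 SA[2]=6  'ahahgccbeefageheggabcb'
  #3 SA[3]=8  'ahgccbeefageheggabcb'
  #4 SA[4]=27  'b'
  #5 SA[5]=25  'bcb'
  #6 SA[6]=13  'beefageheggabcb'
  #7 SA[7]=1  'beghcahahgccbeefageheggabcb'
  #8 SA[8]=5  'cahahgccbeefageheggabcb'
  #9 SA[9]=26  'cb'
  #10 SA[10]=12  'cbeefageheggabcb'
  #11 SA[11]=11  'ccbeefageheggabcb'
  #12 SA[12]=14  'eefageheggabcb'
  #13 SA[13]=15  'efageheggabcb'
  #14 SA[14]=21  'eggabcb'
  #15 SA[15]=2  'eghcahahgccbeefageheggabcb'
  #16 SA[16]=19  'eheggabcb'
  #17 SA[17]=16  'fageheggabcb'
  #18 SA[18]=0  'fbeghcahahgccbeefageheggabcb'
  #19 SA[19]=23  'gabcb'
  #20 SA[20]=10  'gccbeefageheggabcb'
  #21 SA[21]=18  'geheggabcb'
  #22 SA[22]=22  'ggabcb'
  #23 SA[23]=3  'ghcahahgccbeefageheggabcb'
  #24 SA[24]=7  'hahgccbeefageheggabcb'
  #25 SA[25]=4  'hcahahgccbeefageheggabcb'
  #26 SA[26]=20  'heggabcb'
  #27 SA[27]=9  'hgccbeefageheggabcb'

SA = [24, 17, 6, 8, 27, 25, 13, 1, 5, 26, 12, 11, 14, 15, 21, 2, 19, 16, 0, 23, 10, 18, 22, 3, 7, 4, 20, 9]
[i] adj suffixes → lcp
  [1] 24/17 → 1 ('a')
  [2] 17/6 → 1 ('a')
  [3] 6/8 → 2 ('ah')
  [4] 8/27 → 0 ('')
  [5] 27/25 → 1 ('b')
  [6] 25/13 → 1 ('b')
  [7] 13/1 → 2 ('be')
  [8] 1/5 → 0 ('')
  [9] 5/26 → 1 ('c')
  [10] 26/12 → 2 ('cb')
  [11] 12/11 → 1 ('c')
  [12] 11/14 → 0 ('')
  [13] 14/15 → 1 ('e')
  [14] 15/21 → 1 ('e')
  [15] 21/2 → 2 ('eg')
  [16] 2/19 → 1 ('e')
  [17] 19/16 → 0 ('')
  [18] 16/0 → 1 ('f')
  [19] 0/23 → 0 ('')
  [20] 23/10 → 1 ('g')
  [21] 10/18 → 1 ('g')
  [22] 18/22 → 1 ('g')
  [23] 22/3 → 1 ('g')
  [24] 3/7 → 0 ('')
  [25] 7/4 → 1 ('h')
  [26] 4/20 → 1 ('h')
  [27] 20/9 → 1 ('h')

n(n+1)/2 = 28·29/2 = 406
Σ LCP = 0 + 1 + 1 + 2 + 0 + 1 + 1 + 2 + 0 + 1 + 2 + 1 + 0 + 1 + 1 + 2 + 1 + 0 + 1 + 0 + 1 + 1 + 1 + 1 + 0 + 1 + 1 + 1 = 25
distinct = 406 − 25 = 381

381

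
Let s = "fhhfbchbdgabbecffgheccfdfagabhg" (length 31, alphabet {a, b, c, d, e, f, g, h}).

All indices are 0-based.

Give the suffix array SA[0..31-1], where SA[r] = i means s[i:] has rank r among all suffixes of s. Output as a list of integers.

[10, 27, 25, 11, 4, 7, 12, 28, 20, 21, 14, 5, 23, 8, 19, 13, 24, 3, 22, 15, 16, 0, 30, 9, 26, 17, 6, 18, 2, 29, 1]

rank→(start, suffix):
  0 → (10, 'abbecffgheccfdfagabhg')
  1 → (27, 'abhg')
  2 → (25, 'agabhg')
  3 → (11, 'bbecffgheccfdfagabhg')
  4 → (4, 'bchbdgabbecffgheccfdfagabhg')
  5 → (7, 'bdgabbecffgheccfdfagabhg')
  6 → (12, 'becffgheccfdfagabhg')
  7 → (28, 'bhg')
  8 → (20, 'ccfdfagabhg')
  9 → (21, 'cfdfagabhg')
  10 → (14, 'cffgheccfdfagabhg')
  11 → (5, 'chbdgabbecffgheccfdfagabhg')
  12 → (23, 'dfagabhg')
  13 → (8, 'dgabbecffgheccfdfagabhg')
  14 → (19, 'eccfdfagabhg')
  15 → (13, 'ecffgheccfdfagabhg')
  16 → (24, 'fagabhg')
  17 → (3, 'fbchbdgabbecffgheccfdfagabhg')
  18 → (22, 'fdfagabhg')
  19 → (15, 'ffgheccfdfagabhg')
  20 → (16, 'fgheccfdfagabhg')
  21 → (0, 'fhhfbchbdgabbecffgheccfdfagabhg')
  22 → (30, 'g')
  23 → (9, 'gabbecffgheccfdfagabhg')
  24 → (26, 'gabhg')
  25 → (17, 'gheccfdfagabhg')
  26 → (6, 'hbdgabbecffgheccfdfagabhg')
  27 → (18, 'heccfdfagabhg')
  28 → (2, 'hfbchbdgabbecffgheccfdfagabhg')
  29 → (29, 'hg')
  30 → (1, 'hhfbchbdgabbecffgheccfdfagabhg')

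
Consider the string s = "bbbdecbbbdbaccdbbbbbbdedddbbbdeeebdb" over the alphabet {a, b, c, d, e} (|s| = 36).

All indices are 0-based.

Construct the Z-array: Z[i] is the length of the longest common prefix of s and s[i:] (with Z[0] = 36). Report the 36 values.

Z[0]=36
i=1: outside box; Z[1]=2 grow→box=[1,3)
i=2: min(r-i=1, Z[1]=2)=1; Z[2]=1
i=3: outside box; Z[3]=0
i=4: outside box; Z[4]=0
i=5: outside box; Z[5]=0
i=6: outside box; Z[6]=4 grow→box=[6,10)
i=7: min(r-i=3, Z[1]=2)=2; Z[7]=2
i=8: min(r-i=2, Z[2]=1)=1; Z[8]=1
i=9: min(r-i=1, Z[3]=0)=0; Z[9]=0
i=10: outside box; Z[10]=1 grow→box=[10,11)
i=11: outside box; Z[11]=0
i=12: outside box; Z[12]=0
i=13: outside box; Z[13]=0
i=14: outside box; Z[14]=0
i=15: outside box; Z[15]=3 grow→box=[15,18)
i=16: min(r-i=2, Z[1]=2)=2; Z[16]=3 grow→box=[16,19)
i=17: min(r-i=2, Z[1]=2)=2; Z[17]=3 grow→box=[17,20)
i=18: min(r-i=2, Z[1]=2)=2; Z[18]=5 grow→box=[18,23)
i=19: min(r-i=4, Z[1]=2)=2; Z[19]=2
i=20: min(r-i=3, Z[2]=1)=1; Z[20]=1
i=21: min(r-i=2, Z[3]=0)=0; Z[21]=0
i=22: min(r-i=1, Z[4]=0)=0; Z[22]=0
i=23: outside box; Z[23]=0
i=24: outside box; Z[24]=0
i=25: outside box; Z[25]=0
i=26: outside box; Z[26]=5 grow→box=[26,31)
i=27: min(r-i=4, Z[1]=2)=2; Z[27]=2
i=28: min(r-i=3, Z[2]=1)=1; Z[28]=1
i=29: min(r-i=2, Z[3]=0)=0; Z[29]=0
i=30: min(r-i=1, Z[4]=0)=0; Z[30]=0
i=31: outside box; Z[31]=0
i=32: outside box; Z[32]=0
i=33: outside box; Z[33]=1 grow→box=[33,34)
i=34: outside box; Z[34]=0
i=35: outside box; Z[35]=1 grow→box=[35,36)

[36, 2, 1, 0, 0, 0, 4, 2, 1, 0, 1, 0, 0, 0, 0, 3, 3, 3, 5, 2, 1, 0, 0, 0, 0, 0, 5, 2, 1, 0, 0, 0, 0, 1, 0, 1]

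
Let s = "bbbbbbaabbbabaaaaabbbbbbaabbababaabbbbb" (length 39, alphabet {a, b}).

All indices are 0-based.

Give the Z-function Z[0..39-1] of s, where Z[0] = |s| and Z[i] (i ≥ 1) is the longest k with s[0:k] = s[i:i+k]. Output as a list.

Z[0]=39
i=1: fresh scan; Z[1]=5 grow→box=[1,6)
i=2: min(r-i=4, Z[1]=5)=4; Z[2]=4
i=3: min(r-i=3, Z[2]=4)=3; Z[3]=3
i=4: min(r-i=2, Z[3]=3)=2; Z[4]=2
i=5: min(r-i=1, Z[4]=2)=1; Z[5]=1
i=6: fresh scan; Z[6]=0
i=7: fresh scan; Z[7]=0
i=8: fresh scan; Z[8]=3 grow→box=[8,11)
i=9: min(r-i=2, Z[1]=5)=2; Z[9]=2
i=10: min(r-i=1, Z[2]=4)=1; Z[10]=1
i=11: fresh scan; Z[11]=0
i=12: fresh scan; Z[12]=1 grow→box=[12,13)
i=13: fresh scan; Z[13]=0
i=14: fresh scan; Z[14]=0
i=15: fresh scan; Z[15]=0
i=16: fresh scan; Z[16]=0
i=17: fresh scan; Z[17]=0
i=18: fresh scan; Z[18]=10 grow→box=[18,28)
i=19: min(r-i=9, Z[1]=5)=5; Z[19]=5
i=20: min(r-i=8, Z[2]=4)=4; Z[20]=4
i=21: min(r-i=7, Z[3]=3)=3; Z[21]=3
i=22: min(r-i=6, Z[4]=2)=2; Z[22]=2
i=23: min(r-i=5, Z[5]=1)=1; Z[23]=1
i=24: min(r-i=4, Z[6]=0)=0; Z[24]=0
i=25: min(r-i=3, Z[7]=0)=0; Z[25]=0
i=26: min(r-i=2, Z[8]=3)=2; Z[26]=2
i=27: min(r-i=1, Z[9]=2)=1; Z[27]=1
i=28: fresh scan; Z[28]=0
i=29: fresh scan; Z[29]=1 grow→box=[29,30)
i=30: fresh scan; Z[30]=0
i=31: fresh scan; Z[31]=1 grow→box=[31,32)
i=32: fresh scan; Z[32]=0
i=33: fresh scan; Z[33]=0
i=34: fresh scan; Z[34]=5 grow→box=[34,39)
i=35: min(r-i=4, Z[1]=5)=4; Z[35]=4
i=36: min(r-i=3, Z[2]=4)=3; Z[36]=3
i=37: min(r-i=2, Z[3]=3)=2; Z[37]=2
i=38: min(r-i=1, Z[4]=2)=1; Z[38]=1

[39, 5, 4, 3, 2, 1, 0, 0, 3, 2, 1, 0, 1, 0, 0, 0, 0, 0, 10, 5, 4, 3, 2, 1, 0, 0, 2, 1, 0, 1, 0, 1, 0, 0, 5, 4, 3, 2, 1]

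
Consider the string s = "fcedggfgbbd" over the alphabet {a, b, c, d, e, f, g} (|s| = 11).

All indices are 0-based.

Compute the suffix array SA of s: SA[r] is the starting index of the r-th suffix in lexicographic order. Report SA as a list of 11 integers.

[8, 9, 1, 10, 3, 2, 0, 6, 7, 5, 4]

rank | idx | suffix
   0 |   8 | bbd
   1 |   9 | bd
   2 |   1 | cedggfgbbd
   3 |  10 | d
   4 |   3 | dggfgbbd
   5 |   2 | edggfgbbd
   6 |   0 | fcedggfgbbd
   7 |   6 | fgbbd
   8 |   7 | gbbd
   9 |   5 | gfgbbd
  10 |   4 | ggfgbbd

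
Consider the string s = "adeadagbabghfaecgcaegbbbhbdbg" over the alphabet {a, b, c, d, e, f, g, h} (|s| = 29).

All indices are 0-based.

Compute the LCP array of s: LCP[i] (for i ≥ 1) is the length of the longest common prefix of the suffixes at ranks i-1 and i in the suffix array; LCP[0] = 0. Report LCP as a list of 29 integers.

sorted suffixes:
  #0 SA[0]=8  'abghfaecgcaegbbbhbdbg'
  #1 SA[1]=3  'adagbabghfaecgcaegbbbhbdbg'
  #2 SA[2]=0  'adeadagbabghfaecgcaegbbbhbdbg'
  #3 SA[3]=13  'aecgcaegbbbhbdbg'
  #4 SA[4]=18  'aegbbbhbdbg'
  #5 SA[5]=5  'agbabghfaecgcaegbbbhbdbg'
  #6 SA[6]=7  'babghfaecgcaegbbbhbdbg'
  #7 SA[7]=21  'bbbhbdbg'
  #8 SA[8]=22  'bbhbdbg'
  #9 SA[9]=25  'bdbg'
  #10 SA[10]=27  'bg'
  #11 SA[11]=9  'bghfaecgcaegbbbhbdbg'
  #12 SA[12]=23  'bhbdbg'
  #13 SA[13]=17  'caegbbbhbdbg'
  #14 SA[14]=15  'cgcaegbbbhbdbg'
  #15 SA[15]=4  'dagbabghfaecgcaegbbbhbdbg'
  #16 SA[16]=26  'dbg'
  #17 SA[17]=1  'deadagbabghfaecgcaegbbbhbdbg'
  #18 SA[18]=2  'eadagbabghfaecgcaegbbbhbdbg'
  #19 SA[19]=14  'ecgcaegbbbhbdbg'
  #20 SA[20]=19  'egbbbhbdbg'
  #21 SA[21]=12  'faecgcaegbbbhbdbg'
  #22 SA[22]=28  'g'
  #23 SA[23]=6  'gbabghfaecgcaegbbbhbdbg'
  #24 SA[24]=20  'gbbbhbdbg'
  #25 SA[25]=16  'gcaegbbbhbdbg'
  #26 SA[26]=10  'ghfaecgcaegbbbhbdbg'
  #27 SA[27]=24  'hbdbg'
  #28 SA[28]=11  'hfaecgcaegbbbhbdbg'

SA = [8, 3, 0, 13, 18, 5, 7, 21, 22, 25, 27, 9, 23, 17, 15, 4, 26, 1, 2, 14, 19, 12, 28, 6, 20, 16, 10, 24, 11]
rank  pair      lcp
   1  s[8:],s[3:]  1  'a'
   2  s[3:],s[0:]  2  'ad'
   3  s[0:],s[13:]  1  'a'
   4  s[13:],s[18:]  2  'ae'
   5  s[18:],s[5:]  1  'a'
   6  s[5:],s[7:]  0  ''
   7  s[7:],s[21:]  1  'b'
   8  s[21:],s[22:]  2  'bb'
   9  s[22:],s[25:]  1  'b'
  10  s[25:],s[27:]  1  'b'
  11  s[27:],s[9:]  2  'bg'
  12  s[9:],s[23:]  1  'b'
  13  s[23:],s[17:]  0  ''
  14  s[17:],s[15:]  1  'c'
  15  s[15:],s[4:]  0  ''
  16  s[4:],s[26:]  1  'd'
  17  s[26:],s[1:]  1  'd'
  18  s[1:],s[2:]  0  ''
  19  s[2:],s[14:]  1  'e'
  20  s[14:],s[19:]  1  'e'
  21  s[19:],s[12:]  0  ''
  22  s[12:],s[28:]  0  ''
  23  s[28:],s[6:]  1  'g'
  24  s[6:],s[20:]  2  'gb'
  25  s[20:],s[16:]  1  'g'
  26  s[16:],s[10:]  1  'g'
  27  s[10:],s[24:]  0  ''
  28  s[24:],s[11:]  1  'h'

[0, 1, 2, 1, 2, 1, 0, 1, 2, 1, 1, 2, 1, 0, 1, 0, 1, 1, 0, 1, 1, 0, 0, 1, 2, 1, 1, 0, 1]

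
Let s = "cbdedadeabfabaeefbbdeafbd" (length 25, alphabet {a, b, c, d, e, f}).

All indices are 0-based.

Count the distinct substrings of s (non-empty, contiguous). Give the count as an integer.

rank | idx | suffix
   0 |  11 | abaeefbbdeafbd
   1 |   8 | abfabaeefbbdeafbd
   2 |   5 | adeabfabaeefbbdeafbd
   3 |  13 | aeefbbdeafbd
   4 |  21 | afbd
   5 |  12 | baeefbbdeafbd
   6 |  17 | bbdeafbd
   7 |  23 | bd
   8 |  18 | bdeafbd
   9 |   1 | bdedadeabfabaeefbbdeafbd
  10 |   9 | bfabaeefbbdeafbd
  11 |   0 | cbdedadeabfabaeefbbdeafbd
  12 |  24 | d
  13 |   4 | dadeabfabaeefbbdeafbd
  14 |   6 | deabfabaeefbbdeafbd
  15 |  19 | deafbd
  16 |   2 | dedadeabfabaeefbbdeafbd
  17 |   7 | eabfabaeefbbdeafbd
  18 |  20 | eafbd
  19 |   3 | edadeabfabaeefbbdeafbd
  20 |  14 | eefbbdeafbd
  21 |  15 | efbbdeafbd
  22 |  10 | fabaeefbbdeafbd
  23 |  16 | fbbdeafbd
  24 |  22 | fbd

SA = [11, 8, 5, 13, 21, 12, 17, 23, 18, 1, 9, 0, 24, 4, 6, 19, 2, 7, 20, 3, 14, 15, 10, 16, 22]
[i] adj suffixes → lcp
  [1] 11/8 → 2 ('ab')
  [2] 8/5 → 1 ('a')
  [3] 5/13 → 1 ('a')
  [4] 13/21 → 1 ('a')
  [5] 21/12 → 0 ('')
  [6] 12/17 → 1 ('b')
  [7] 17/23 → 1 ('b')
  [8] 23/18 → 2 ('bd')
  [9] 18/1 → 3 ('bde')
  [10] 1/9 → 1 ('b')
  [11] 9/0 → 0 ('')
  [12] 0/24 → 0 ('')
  [13] 24/4 → 1 ('d')
  [14] 4/6 → 1 ('d')
  [15] 6/19 → 3 ('dea')
  [16] 19/2 → 2 ('de')
  [17] 2/7 → 0 ('')
  [18] 7/20 → 2 ('ea')
  [19] 20/3 → 1 ('e')
  [20] 3/14 → 1 ('e')
  [21] 14/15 → 1 ('e')
  [22] 15/10 → 0 ('')
  [23] 10/16 → 1 ('f')
  [24] 16/22 → 2 ('fb')

n(n+1)/2 = 25·26/2 = 325
Σ LCP = 0 + 2 + 1 + 1 + 1 + 0 + 1 + 1 + 2 + 3 + 1 + 0 + 0 + 1 + 1 + 3 + 2 + 0 + 2 + 1 + 1 + 1 + 0 + 1 + 2 = 28
distinct = 325 − 28 = 297

297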